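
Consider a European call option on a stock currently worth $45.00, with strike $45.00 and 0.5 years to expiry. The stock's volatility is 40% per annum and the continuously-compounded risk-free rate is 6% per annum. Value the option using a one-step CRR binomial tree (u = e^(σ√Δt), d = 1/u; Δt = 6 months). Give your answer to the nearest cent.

CRR parameters: u = e^(σ√Δt) = e^(0.4·√0.5) = 1.3269, d = 1/u = 0.7536
Per-period rate: rΔt = 0.06·0.5 = 0.03, so R = e^0.03 = 1.0305
Risk-neutral probability p = (e^0.03 − 0.7536)/(1.3269 − 0.7536) = 0.2768/0.5733 = 0.4829
Terminal stock prices: S_u = 59.71, S_d = 33.91
Terminal payoffs (S − K): max(14.71, 0) = 14.71, max(-11.09, 0) = 0
Node 0 (S = 45): V_0 = e^(−0.03)·[0.4829·14.7103 + 0.5171·0.0000] = 6.8934

$6.89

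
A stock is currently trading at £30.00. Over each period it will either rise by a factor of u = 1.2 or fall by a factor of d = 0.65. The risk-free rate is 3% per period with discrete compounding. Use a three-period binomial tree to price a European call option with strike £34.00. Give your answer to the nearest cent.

£5.38

Risk-neutral probability p = (1 + 0.03 − 0.65)/(1.2 − 0.65) = 0.3800/0.5500 = 0.6909
Terminal stock prices: S_uuu = 51.84, S_uud = 28.08, S_udd = 15.21, S_ddd = 8.239
Terminal payoffs (S − K): max(17.84, 0) = 17.84, max(-5.92, 0) = 0, max(-18.79, 0) = 0, max(-25.76, 0) = 0
Node uu (S = 43.2): V_uu = 1/1.03·[0.6909·17.8400 + 0.3091·0.0000] = 11.9668
Node ud (S = 23.4): V_ud = 1/1.03·[0.6909·0.0000 + 0.3091·0.0000] = 0.0000
Node dd (S = 12.68): V_dd = 1/1.03·[0.6909·0.0000 + 0.3091·0.0000] = 0.0000
Node u (S = 36): V_u = 1/1.03·[0.6909·11.9668 + 0.3091·0.0000] = 8.0272
Node d (S = 19.5): V_d = 1/1.03·[0.6909·0.0000 + 0.3091·0.0000] = 0.0000
Node 0 (S = 30): V_0 = 1/1.03·[0.6909·8.0272 + 0.3091·0.0000] = 5.3845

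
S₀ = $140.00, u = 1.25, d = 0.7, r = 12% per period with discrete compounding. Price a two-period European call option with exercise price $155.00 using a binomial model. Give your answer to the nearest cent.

$29.64

Risk-neutral probability p = (1 + 0.12 − 0.7)/(1.25 − 0.7) = 0.4200/0.5500 = 0.7636
Terminal stock prices: S_uu = 218.8, S_ud = 122.5, S_dd = 68.6
Terminal payoffs (S − K): max(63.75, 0) = 63.75, max(-32.5, 0) = 0, max(-86.4, 0) = 0
Node u (S = 175): V_u = 1/1.12·[0.7636·63.7500 + 0.2364·0.0000] = 43.4659
Node d (S = 98): V_d = 1/1.12·[0.7636·0.0000 + 0.2364·0.0000] = 0.0000
Node 0 (S = 140): V_0 = 1/1.12·[0.7636·43.4659 + 0.2364·0.0000] = 29.6358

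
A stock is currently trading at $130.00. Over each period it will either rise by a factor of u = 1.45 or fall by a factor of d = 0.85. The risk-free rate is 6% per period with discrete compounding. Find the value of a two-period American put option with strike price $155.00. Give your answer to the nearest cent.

Risk-neutral probability p = (1 + 0.06 − 0.85)/(1.45 − 0.85) = 0.2100/0.6000 = 0.3500
Terminal stock prices: S_uu = 273.3, S_ud = 160.2, S_dd = 93.92
Terminal payoffs (K − S): max(-118.3, 0) = 0, max(-5.225, 0) = 0, max(61.08, 0) = 61.08
Node u (S = 188.5): continuation = 1/1.06·[0.3500·0.0000 + 0.6500·0.0000] = 0.0000; exercise value = 0.0000 ≤ continuation, so V_u = 0.0000
Node d (S = 110.5): continuation = 1/1.06·[0.3500·0.0000 + 0.6500·61.0750] = 37.4517; exercise value = 44.5000 > continuation, so V_d = 44.5000 (exercise)
Node 0 (S = 130): continuation = 1/1.06·[0.3500·0.0000 + 0.6500·44.5000] = 27.2877; exercise value = 25.0000 ≤ continuation, so V_0 = 27.2877

$27.29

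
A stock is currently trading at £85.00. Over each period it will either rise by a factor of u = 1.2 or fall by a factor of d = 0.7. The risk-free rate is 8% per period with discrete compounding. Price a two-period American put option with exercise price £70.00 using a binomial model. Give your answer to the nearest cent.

Risk-neutral probability p = (1 + 0.08 − 0.7)/(1.2 − 0.7) = 0.3800/0.5000 = 0.7600
Terminal stock prices: S_uu = 122.4, S_ud = 71.4, S_dd = 41.65
Terminal payoffs (K − S): max(-52.4, 0) = 0, max(-1.4, 0) = 0, max(28.35, 0) = 28.35
Node u (S = 102): continuation = 1/1.08·[0.7600·0.0000 + 0.2400·0.0000] = 0.0000; exercise value = 0.0000 ≤ continuation, so V_u = 0.0000
Node d (S = 59.5): continuation = 1/1.08·[0.7600·0.0000 + 0.2400·28.3500] = 6.3000; exercise value = 10.5000 > continuation, so V_d = 10.5000 (exercise)
Node 0 (S = 85): continuation = 1/1.08·[0.7600·0.0000 + 0.2400·10.5000] = 2.3333; exercise value = 0.0000 ≤ continuation, so V_0 = 2.3333

£2.33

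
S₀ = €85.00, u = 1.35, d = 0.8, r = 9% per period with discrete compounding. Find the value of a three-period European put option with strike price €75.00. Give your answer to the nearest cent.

Risk-neutral probability p = (1 + 0.09 − 0.8)/(1.35 − 0.8) = 0.2900/0.5500 = 0.5273
Terminal stock prices: S_uuu = 209.1, S_uud = 123.9, S_udd = 73.44, S_ddd = 43.52
Terminal payoffs (K − S): max(-134.1, 0) = 0, max(-48.93, 0) = 0, max(1.56, 0) = 1.56, max(31.48, 0) = 31.48
Node uu (S = 154.9): V_uu = 1/1.09·[0.5273·0.0000 + 0.4727·0.0000] = 0.0000
Node ud (S = 91.8): V_ud = 1/1.09·[0.5273·0.0000 + 0.4727·1.5600] = 0.6766
Node dd (S = 54.4): V_dd = 1/1.09·[0.5273·1.5600 + 0.4727·31.4800] = 14.4073
Node u (S = 114.8): V_u = 1/1.09·[0.5273·0.0000 + 0.4727·0.6766] = 0.2934
Node d (S = 68): V_d = 1/1.09·[0.5273·0.6766 + 0.4727·14.4073] = 6.5757
Node 0 (S = 85): V_0 = 1/1.09·[0.5273·0.2934 + 0.4727·6.5757] = 2.9938

€2.99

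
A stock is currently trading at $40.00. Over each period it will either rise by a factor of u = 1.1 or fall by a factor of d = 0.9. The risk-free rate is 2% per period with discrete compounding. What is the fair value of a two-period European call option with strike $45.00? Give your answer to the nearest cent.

Risk-neutral probability p = (1 + 0.02 − 0.9)/(1.1 − 0.9) = 0.1200/0.2000 = 0.6000
Terminal stock prices: S_uu = 48.4, S_ud = 39.6, S_dd = 32.4
Terminal payoffs (S − K): max(3.4, 0) = 3.4, max(-5.4, 0) = 0, max(-12.6, 0) = 0
Node u (S = 44): V_u = 1/1.02·[0.6000·3.4000 + 0.4000·0.0000] = 2.0000
Node d (S = 36): V_d = 1/1.02·[0.6000·0.0000 + 0.4000·0.0000] = 0.0000
Node 0 (S = 40): V_0 = 1/1.02·[0.6000·2.0000 + 0.4000·0.0000] = 1.1765

$1.18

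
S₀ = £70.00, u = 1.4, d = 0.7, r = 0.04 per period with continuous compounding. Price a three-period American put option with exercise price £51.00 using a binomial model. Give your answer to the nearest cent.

Risk-neutral probability p = (e^0.04 − 0.7)/(1.4 − 0.7) = 0.3408/0.7000 = 0.4869
Terminal stock prices: S_uuu = 192.1, S_uud = 96.04, S_udd = 48.02, S_ddd = 24.01
Terminal payoffs (K − S): max(-141.1, 0) = 0, max(-45.04, 0) = 0, max(2.98, 0) = 2.98, max(26.99, 0) = 26.99
Node uu (S = 137.2): continuation = e^(−0.04)·[0.4869·0.0000 + 0.5131·0.0000] = 0.0000; exercise value = 0.0000 ≤ continuation, so V_uu = 0.0000
Node ud (S = 68.6): continuation = e^(−0.04)·[0.4869·0.0000 + 0.5131·2.9800] = 1.4692; exercise value = 0.0000 ≤ continuation, so V_ud = 1.4692
Node dd (S = 34.3): continuation = e^(−0.04)·[0.4869·2.9800 + 0.5131·26.9900] = 14.7003; exercise value = 16.7000 > continuation, so V_dd = 16.7000 (exercise)
Node u (S = 98): continuation = e^(−0.04)·[0.4869·0.0000 + 0.5131·1.4692] = 0.7243; exercise value = 0.0000 ≤ continuation, so V_u = 0.7243
Node d (S = 49): continuation = e^(−0.04)·[0.4869·1.4692 + 0.5131·16.7000] = 8.9205; exercise value = 2.0000 ≤ continuation, so V_d = 8.9205
Node 0 (S = 70): continuation = e^(−0.04)·[0.4869·0.7243 + 0.5131·8.9205] = 4.7367; exercise value = 0.0000 ≤ continuation, so V_0 = 4.7367

£4.74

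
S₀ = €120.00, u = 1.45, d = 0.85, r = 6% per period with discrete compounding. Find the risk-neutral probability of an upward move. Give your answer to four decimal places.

Risk-neutral probability p = (1 + 0.06 − 0.85)/(1.45 − 0.85) = 0.2100/0.6000 = 0.3500

p = 0.3500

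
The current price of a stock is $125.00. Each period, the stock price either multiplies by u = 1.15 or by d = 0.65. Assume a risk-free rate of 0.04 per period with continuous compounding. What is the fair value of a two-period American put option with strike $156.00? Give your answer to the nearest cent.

$31.00

Risk-neutral probability p = (e^0.04 − 0.65)/(1.15 − 0.65) = 0.3908/0.5000 = 0.7816
Terminal stock prices: S_uu = 165.3, S_ud = 93.44, S_dd = 52.81
Terminal payoffs (K − S): max(-9.312, 0) = 0, max(62.56, 0) = 62.56, max(103.2, 0) = 103.2
Node u (S = 143.8): continuation = e^(−0.04)·[0.7816·0.0000 + 0.2184·62.5625] = 13.1266; exercise value = 12.2500 ≤ continuation, so V_u = 13.1266
Node d (S = 81.25): continuation = e^(−0.04)·[0.7816·62.5625 + 0.2184·103.1875] = 68.6332; exercise value = 74.7500 > continuation, so V_d = 74.7500 (exercise)
Node 0 (S = 125): continuation = e^(−0.04)·[0.7816·13.1266 + 0.2184·74.7500] = 25.5415; exercise value = 31.0000 > continuation, so V_0 = 31.0000 (exercise)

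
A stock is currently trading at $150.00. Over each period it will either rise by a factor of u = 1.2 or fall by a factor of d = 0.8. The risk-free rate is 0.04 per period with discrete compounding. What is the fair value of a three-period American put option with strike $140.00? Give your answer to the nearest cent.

Risk-neutral probability p = (1 + 0.04 − 0.8)/(1.2 − 0.8) = 0.2400/0.4000 = 0.6000
Terminal stock prices: S_uuu = 259.2, S_uud = 172.8, S_udd = 115.2, S_ddd = 76.8
Terminal payoffs (K − S): max(-119.2, 0) = 0, max(-32.8, 0) = 0, max(24.8, 0) = 24.8, max(63.2, 0) = 63.2
Node uu (S = 216): continuation = 1/1.04·[0.6000·0.0000 + 0.4000·0.0000] = 0.0000; exercise value = 0.0000 ≤ continuation, so V_uu = 0.0000
Node ud (S = 144): continuation = 1/1.04·[0.6000·0.0000 + 0.4000·24.8000] = 9.5385; exercise value = 0.0000 ≤ continuation, so V_ud = 9.5385
Node dd (S = 96): continuation = 1/1.04·[0.6000·24.8000 + 0.4000·63.2000] = 38.6154; exercise value = 44.0000 > continuation, so V_dd = 44.0000 (exercise)
Node u (S = 180): continuation = 1/1.04·[0.6000·0.0000 + 0.4000·9.5385] = 3.6686; exercise value = 0.0000 ≤ continuation, so V_u = 3.6686
Node d (S = 120): continuation = 1/1.04·[0.6000·9.5385 + 0.4000·44.0000] = 22.4260; exercise value = 20.0000 ≤ continuation, so V_d = 22.4260
Node 0 (S = 150): continuation = 1/1.04·[0.6000·3.6686 + 0.4000·22.4260] = 10.7419; exercise value = 0.0000 ≤ continuation, so V_0 = 10.7419

$10.74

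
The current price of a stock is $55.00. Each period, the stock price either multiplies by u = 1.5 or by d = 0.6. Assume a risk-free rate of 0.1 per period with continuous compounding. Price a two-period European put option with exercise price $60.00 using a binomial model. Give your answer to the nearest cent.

Risk-neutral probability p = (e^0.1 − 0.6)/(1.5 − 0.6) = 0.5052/0.9000 = 0.5613
Terminal stock prices: S_uu = 123.8, S_ud = 49.5, S_dd = 19.8
Terminal payoffs (K − S): max(-63.75, 0) = 0, max(10.5, 0) = 10.5, max(40.2, 0) = 40.2
Node u (S = 82.5): V_u = e^(−0.1)·[0.5613·0.0000 + 0.4387·10.5000] = 4.1680
Node d (S = 33): V_d = e^(−0.1)·[0.5613·10.5000 + 0.4387·40.2000] = 21.2902
Node 0 (S = 55): V_0 = e^(−0.1)·[0.5613·4.1680 + 0.4387·21.2902] = 10.5681

$10.57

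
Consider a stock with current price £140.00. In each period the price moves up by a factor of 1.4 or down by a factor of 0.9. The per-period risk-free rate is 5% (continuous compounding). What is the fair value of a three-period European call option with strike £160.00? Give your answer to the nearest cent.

Risk-neutral probability p = (e^0.05 − 0.9)/(1.4 − 0.9) = 0.1513/0.5000 = 0.3025
Terminal stock prices: S_uuu = 384.2, S_uud = 247, S_udd = 158.8, S_ddd = 102.1
Terminal payoffs (S − K): max(224.2, 0) = 224.2, max(86.96, 0) = 86.96, max(-1.24, 0) = 0, max(-57.94, 0) = 0
Node uu (S = 274.4): V_uu = e^(−0.05)·[0.3025·224.1600 + 0.6975·86.9600] = 122.2033
Node ud (S = 176.4): V_ud = e^(−0.05)·[0.3025·86.9600 + 0.6975·0.0000] = 25.0260
Node dd (S = 113.4): V_dd = e^(−0.05)·[0.3025·0.0000 + 0.6975·0.0000] = 0.0000
Node u (S = 196): V_u = e^(−0.05)·[0.3025·122.2033 + 0.6975·25.0260] = 51.7718
Node d (S = 126): V_d = e^(−0.05)·[0.3025·25.0260 + 0.6975·0.0000] = 7.2021
Node 0 (S = 140): V_0 = e^(−0.05)·[0.3025·51.7718 + 0.6975·7.2021] = 19.6775

£19.68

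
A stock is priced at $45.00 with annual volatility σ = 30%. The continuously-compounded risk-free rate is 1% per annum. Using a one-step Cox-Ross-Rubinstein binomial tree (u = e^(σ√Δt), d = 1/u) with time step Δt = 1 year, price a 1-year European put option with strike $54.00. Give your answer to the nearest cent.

CRR parameters: u = e^(σ√Δt) = e^(0.3·√1) = 1.3499, d = 1/u = 0.7408
Per-period rate: rΔt = 0.01·1 = 0.01, so R = e^0.01 = 1.0101
Risk-neutral probability p = (e^0.01 − 0.7408)/(1.3499 − 0.7408) = 0.2692/0.6090 = 0.4421
Terminal stock prices: S_u = 60.74, S_d = 33.34
Terminal payoffs (K − S): max(-6.744, 0) = 0, max(20.66, 0) = 20.66
Node 0 (S = 45): V_0 = e^(−0.01)·[0.4421·0.0000 + 0.5579·20.6632] = 11.4141

$11.41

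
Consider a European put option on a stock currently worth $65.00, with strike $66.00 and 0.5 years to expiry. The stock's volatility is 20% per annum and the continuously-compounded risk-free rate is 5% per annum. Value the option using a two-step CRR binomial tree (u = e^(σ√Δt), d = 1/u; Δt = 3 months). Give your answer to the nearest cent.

$3.15

CRR parameters: u = e^(σ√Δt) = e^(0.2·√0.25) = 1.1052, d = 1/u = 0.9048
Per-period rate: rΔt = 0.05·0.25 = 0.0125, so R = e^0.0125 = 1.0126
Risk-neutral probability p = (e^0.0125 − 0.9048)/(1.1052 − 0.9048) = 0.1077/0.2003 = 0.5378
Terminal stock prices: S_uu = 79.39, S_ud = 65, S_dd = 53.22
Terminal payoffs (K − S): max(-13.39, 0) = 0, max(1, 0) = 1, max(12.78, 0) = 12.78
Node u (S = 71.84): V_u = e^(−0.0125)·[0.5378·0.0000 + 0.4622·1.0000] = 0.4565
Node d (S = 58.81): V_d = e^(−0.0125)·[0.5378·1.0000 + 0.4622·12.7825] = 6.3657
Node 0 (S = 65): V_0 = e^(−0.0125)·[0.5378·0.4565 + 0.4622·6.3657] = 3.1481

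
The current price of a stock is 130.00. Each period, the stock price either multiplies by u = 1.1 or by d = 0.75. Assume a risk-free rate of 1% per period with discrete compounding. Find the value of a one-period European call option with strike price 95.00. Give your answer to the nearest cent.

35.94

Risk-neutral probability p = (1 + 0.01 − 0.75)/(1.1 − 0.75) = 0.2600/0.3500 = 0.7429
Terminal stock prices: S_u = 143, S_d = 97.5
Terminal payoffs (S − K): max(48, 0) = 48, max(2.5, 0) = 2.5
Node 0 (S = 130): V_0 = 1/1.01·[0.7429·48.0000 + 0.2571·2.5000] = 35.9406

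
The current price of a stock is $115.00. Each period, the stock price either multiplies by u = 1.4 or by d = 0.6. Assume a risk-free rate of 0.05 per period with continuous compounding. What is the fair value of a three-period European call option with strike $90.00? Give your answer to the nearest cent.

$51.05

Risk-neutral probability p = (e^0.05 − 0.6)/(1.4 − 0.6) = 0.4513/0.8000 = 0.5641
Terminal stock prices: S_uuu = 315.6, S_uud = 135.2, S_udd = 57.96, S_ddd = 24.84
Terminal payoffs (S − K): max(225.6, 0) = 225.6, max(45.24, 0) = 45.24, max(-32.04, 0) = 0, max(-65.16, 0) = 0
Node uu (S = 225.4): V_uu = e^(−0.05)·[0.5641·225.5600 + 0.4359·45.2400] = 139.7894
Node ud (S = 96.6): V_ud = e^(−0.05)·[0.5641·45.2400 + 0.4359·0.0000] = 24.2748
Node dd (S = 41.4): V_dd = e^(−0.05)·[0.5641·0.0000 + 0.4359·0.0000] = 0.0000
Node u (S = 161): V_u = e^(−0.05)·[0.5641·139.7894 + 0.4359·24.2748] = 85.0735
Node d (S = 69): V_d = e^(−0.05)·[0.5641·24.2748 + 0.4359·0.0000] = 13.0253
Node 0 (S = 115): V_0 = e^(−0.05)·[0.5641·85.0735 + 0.4359·13.0253] = 51.0495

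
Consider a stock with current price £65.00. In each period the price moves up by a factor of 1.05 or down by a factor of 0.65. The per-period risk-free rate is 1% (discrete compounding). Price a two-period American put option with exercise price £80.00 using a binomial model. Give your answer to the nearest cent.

£15.00

Risk-neutral probability p = (1 + 0.01 − 0.65)/(1.05 − 0.65) = 0.3600/0.4000 = 0.9000
Terminal stock prices: S_uu = 71.66, S_ud = 44.36, S_dd = 27.46
Terminal payoffs (K − S): max(8.337, 0) = 8.337, max(35.64, 0) = 35.64, max(52.54, 0) = 52.54
Node u (S = 68.25): continuation = 1/1.01·[0.9000·8.3375 + 0.1000·35.6375] = 10.9579; exercise value = 11.7500 > continuation, so V_u = 11.7500 (exercise)
Node d (S = 42.25): continuation = 1/1.01·[0.9000·35.6375 + 0.1000·52.5375] = 36.9579; exercise value = 37.7500 > continuation, so V_d = 37.7500 (exercise)
Node 0 (S = 65): continuation = 1/1.01·[0.9000·11.7500 + 0.1000·37.7500] = 14.2079; exercise value = 15.0000 > continuation, so V_0 = 15.0000 (exercise)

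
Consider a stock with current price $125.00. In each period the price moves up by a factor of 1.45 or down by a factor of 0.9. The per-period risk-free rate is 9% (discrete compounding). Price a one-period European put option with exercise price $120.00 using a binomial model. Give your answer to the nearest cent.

$4.50

Risk-neutral probability p = (1 + 0.09 − 0.9)/(1.45 − 0.9) = 0.1900/0.5500 = 0.3455
Terminal stock prices: S_u = 181.2, S_d = 112.5
Terminal payoffs (K − S): max(-61.25, 0) = 0, max(7.5, 0) = 7.5
Node 0 (S = 125): V_0 = 1/1.09·[0.3455·0.0000 + 0.6545·7.5000] = 4.5038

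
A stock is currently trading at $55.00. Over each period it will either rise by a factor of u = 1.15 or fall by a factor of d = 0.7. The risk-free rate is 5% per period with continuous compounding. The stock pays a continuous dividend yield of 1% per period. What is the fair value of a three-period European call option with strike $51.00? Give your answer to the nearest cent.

$12.21

Per-period risk-free factor R = e^0.05 = 1.0513; dividend-adjusted growth = e^(0.05−0.01) = 1.0408.
Risk-neutral probability p = (1.0408 − 0.7)/(1.15 − 0.7) = 0.3408/0.4500 = 0.7574
Terminal stock prices: S_uuu = 83.65, S_uud = 50.92, S_udd = 30.99, S_ddd = 18.86
Terminal payoffs (S − K): max(32.65, 0) = 32.65, max(-0.08375, 0) = 0, max(-20.01, 0) = 0, max(-32.14, 0) = 0
Node uu (S = 72.74): V_uu = e^(−0.05)·[0.7574·32.6481 + 0.2426·0.0000] = 23.5204
Node ud (S = 44.27): V_ud = e^(−0.05)·[0.7574·0.0000 + 0.2426·0.0000] = 0.0000
Node dd (S = 26.95): V_dd = e^(−0.05)·[0.7574·0.0000 + 0.2426·0.0000] = 0.0000
Node u (S = 63.25): V_u = e^(−0.05)·[0.7574·23.5204 + 0.2426·0.0000] = 16.9446
Node d (S = 38.5): V_d = e^(−0.05)·[0.7574·0.0000 + 0.2426·0.0000] = 0.0000
Node 0 (S = 55): V_0 = e^(−0.05)·[0.7574·16.9446 + 0.2426·0.0000] = 12.2072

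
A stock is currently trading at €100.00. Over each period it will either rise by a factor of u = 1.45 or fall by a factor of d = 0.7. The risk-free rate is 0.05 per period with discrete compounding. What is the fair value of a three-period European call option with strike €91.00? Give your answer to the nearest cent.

Risk-neutral probability p = (1 + 0.05 − 0.7)/(1.45 − 0.7) = 0.3500/0.7500 = 0.4667
Terminal stock prices: S_uuu = 304.9, S_uud = 147.2, S_udd = 71.05, S_ddd = 34.3
Terminal payoffs (S − K): max(213.9, 0) = 213.9, max(56.17, 0) = 56.17, max(-19.95, 0) = 0, max(-56.7, 0) = 0
Node uu (S = 210.2): V_uu = 1/1.05·[0.4667·213.8625 + 0.5333·56.1750] = 123.5833
Node ud (S = 101.5): V_ud = 1/1.05·[0.4667·56.1750 + 0.5333·0.0000] = 24.9667
Node dd (S = 49): V_dd = 1/1.05·[0.4667·0.0000 + 0.5333·0.0000] = 0.0000
Node u (S = 145): V_u = 1/1.05·[0.4667·123.5833 + 0.5333·24.9667] = 67.6074
Node d (S = 70): V_d = 1/1.05·[0.4667·24.9667 + 0.5333·0.0000] = 11.0963
Node 0 (S = 100): V_0 = 1/1.05·[0.4667·67.6074 + 0.5333·11.0963] = 35.6840

€35.68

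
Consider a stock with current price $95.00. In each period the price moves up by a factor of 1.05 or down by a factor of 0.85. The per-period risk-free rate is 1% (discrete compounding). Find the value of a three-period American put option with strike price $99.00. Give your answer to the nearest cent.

Risk-neutral probability p = (1 + 0.01 − 0.85)/(1.05 − 0.85) = 0.1600/0.2000 = 0.8000
Terminal stock prices: S_uuu = 110, S_uud = 89.03, S_udd = 72.07, S_ddd = 58.34
Terminal payoffs (K − S): max(-10.97, 0) = 0, max(9.973, 0) = 9.973, max(26.93, 0) = 26.93, max(40.66, 0) = 40.66
Node uu (S = 104.7): continuation = 1/1.01·[0.8000·0.0000 + 0.2000·9.9731] = 1.9749; exercise value = 0.0000 ≤ continuation, so V_uu = 1.9749
Node ud (S = 84.79): continuation = 1/1.01·[0.8000·9.9731 + 0.2000·26.9306] = 13.2323; exercise value = 14.2125 > continuation, so V_ud = 14.2125 (exercise)
Node dd (S = 68.64): continuation = 1/1.01·[0.8000·26.9306 + 0.2000·40.6581] = 29.3823; exercise value = 30.3625 > continuation, so V_dd = 30.3625 (exercise)
Node u (S = 99.75): continuation = 1/1.01·[0.8000·1.9749 + 0.2000·14.2125] = 4.3786; exercise value = 0.0000 ≤ continuation, so V_u = 4.3786
Node d (S = 80.75): continuation = 1/1.01·[0.8000·14.2125 + 0.2000·30.3625] = 17.2698; exercise value = 18.2500 > continuation, so V_d = 18.2500 (exercise)
Node 0 (S = 95): continuation = 1/1.01·[0.8000·4.3786 + 0.2000·18.2500] = 7.0821; exercise value = 4.0000 ≤ continuation, so V_0 = 7.0821

$7.08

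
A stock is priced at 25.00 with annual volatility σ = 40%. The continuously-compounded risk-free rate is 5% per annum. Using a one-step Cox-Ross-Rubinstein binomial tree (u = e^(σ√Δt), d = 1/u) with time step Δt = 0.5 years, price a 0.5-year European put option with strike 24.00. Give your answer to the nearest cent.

CRR parameters: u = e^(σ√Δt) = e^(0.4·√0.5) = 1.3269, d = 1/u = 0.7536
Per-period rate: rΔt = 0.05·0.5 = 0.025, so R = e^0.025 = 1.0253
Risk-neutral probability p = (e^0.025 − 0.7536)/(1.3269 − 0.7536) = 0.2717/0.5733 = 0.4739
Terminal stock prices: S_u = 33.17, S_d = 18.84
Terminal payoffs (K − S): max(-9.172, 0) = 0, max(5.159, 0) = 5.159
Node 0 (S = 25): V_0 = e^(−0.025)·[0.4739·0.0000 + 0.5261·5.1590] = 2.6471

2.65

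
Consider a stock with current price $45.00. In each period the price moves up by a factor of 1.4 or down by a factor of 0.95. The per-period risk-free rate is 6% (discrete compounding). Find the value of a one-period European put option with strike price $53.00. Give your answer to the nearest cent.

Risk-neutral probability p = (1 + 0.06 − 0.95)/(1.4 − 0.95) = 0.1100/0.4500 = 0.2444
Terminal stock prices: S_u = 63, S_d = 42.75
Terminal payoffs (K − S): max(-10, 0) = 0, max(10.25, 0) = 10.25
Node 0 (S = 45): V_0 = 1/1.06·[0.2444·0.0000 + 0.7556·10.2500] = 7.3061

$7.31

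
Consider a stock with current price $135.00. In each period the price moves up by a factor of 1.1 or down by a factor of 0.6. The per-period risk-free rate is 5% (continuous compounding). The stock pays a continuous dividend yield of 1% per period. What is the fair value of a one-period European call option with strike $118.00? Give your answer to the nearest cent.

Per-period risk-free factor R = e^0.05 = 1.0513; dividend-adjusted growth = e^(0.05−0.01) = 1.0408.
Risk-neutral probability p = (1.0408 − 0.6)/(1.1 − 0.6) = 0.4408/0.5000 = 0.8816
Terminal stock prices: S_u = 148.5, S_d = 81
Terminal payoffs (S − K): max(30.5, 0) = 30.5, max(-37, 0) = 0
Node 0 (S = 135): V_0 = e^(−0.05)·[0.8816·30.5000 + 0.1184·0.0000] = 25.5780

$25.58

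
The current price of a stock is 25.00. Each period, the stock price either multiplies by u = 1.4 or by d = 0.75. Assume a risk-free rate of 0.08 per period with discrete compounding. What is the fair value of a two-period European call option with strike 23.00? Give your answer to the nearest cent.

Risk-neutral probability p = (1 + 0.08 − 0.75)/(1.4 − 0.75) = 0.3300/0.6500 = 0.5077
Terminal stock prices: S_uu = 49, S_ud = 26.25, S_dd = 14.06
Terminal payoffs (S − K): max(26, 0) = 26, max(3.25, 0) = 3.25, max(-8.938, 0) = 0
Node u (S = 35): V_u = 1/1.08·[0.5077·26.0000 + 0.4923·3.2500] = 13.7037
Node d (S = 18.75): V_d = 1/1.08·[0.5077·3.2500 + 0.4923·0.0000] = 1.5278
Node 0 (S = 25): V_0 = 1/1.08·[0.5077·13.7037 + 0.4923·1.5278] = 7.1383

7.14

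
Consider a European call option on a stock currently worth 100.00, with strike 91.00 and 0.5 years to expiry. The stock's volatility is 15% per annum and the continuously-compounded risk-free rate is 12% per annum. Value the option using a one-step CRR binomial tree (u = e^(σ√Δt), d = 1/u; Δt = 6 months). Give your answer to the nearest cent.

CRR parameters: u = e^(σ√Δt) = e^(0.15·√0.5) = 1.1119, d = 1/u = 0.8994
Per-period rate: rΔt = 0.12·0.5 = 0.06, so R = e^0.06 = 1.0618
Risk-neutral probability p = (e^0.06 − 0.8994)/(1.1119 − 0.8994) = 0.1625/0.2125 = 0.7645
Terminal stock prices: S_u = 111.2, S_d = 89.94
Terminal payoffs (S − K): max(20.19, 0) = 20.19, max(-1.063, 0) = 0
Node 0 (S = 100): V_0 = e^(−0.06)·[0.7645·20.1895 + 0.2355·0.0000] = 14.5353

14.54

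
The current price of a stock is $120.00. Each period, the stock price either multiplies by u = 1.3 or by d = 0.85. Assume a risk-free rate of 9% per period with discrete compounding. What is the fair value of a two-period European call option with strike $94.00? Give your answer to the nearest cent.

$42.22

Risk-neutral probability p = (1 + 0.09 − 0.85)/(1.3 − 0.85) = 0.2400/0.4500 = 0.5333
Terminal stock prices: S_uu = 202.8, S_ud = 132.6, S_dd = 86.7
Terminal payoffs (S − K): max(108.8, 0) = 108.8, max(38.6, 0) = 38.6, max(-7.3, 0) = 0
Node u (S = 156): V_u = 1/1.09·[0.5333·108.8000 + 0.4667·38.6000] = 69.7615
Node d (S = 102): V_d = 1/1.09·[0.5333·38.6000 + 0.4667·0.0000] = 18.8869
Node 0 (S = 120): V_0 = 1/1.09·[0.5333·69.7615 + 0.4667·18.8869] = 42.2202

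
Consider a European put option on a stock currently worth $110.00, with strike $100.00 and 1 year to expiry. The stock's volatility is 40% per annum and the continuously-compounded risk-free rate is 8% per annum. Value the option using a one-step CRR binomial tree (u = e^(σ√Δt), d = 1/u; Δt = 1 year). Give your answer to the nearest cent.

$12.06

CRR parameters: u = e^(σ√Δt) = e^(0.4·√1) = 1.4918, d = 1/u = 0.6703
Per-period rate: rΔt = 0.08·1 = 0.08, so R = e^0.08 = 1.0833
Risk-neutral probability p = (e^0.08 − 0.6703)/(1.4918 − 0.6703) = 0.4130/0.8215 = 0.5027
Terminal stock prices: S_u = 164.1, S_d = 73.74
Terminal payoffs (K − S): max(-64.1, 0) = 0, max(26.26, 0) = 26.26
Node 0 (S = 110): V_0 = e^(−0.08)·[0.5027·0.0000 + 0.4973·26.2648] = 12.0574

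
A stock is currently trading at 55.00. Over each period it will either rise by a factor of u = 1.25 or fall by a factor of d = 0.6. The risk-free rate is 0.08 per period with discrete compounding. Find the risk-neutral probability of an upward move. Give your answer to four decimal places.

Risk-neutral probability p = (1 + 0.08 − 0.6)/(1.25 − 0.6) = 0.4800/0.6500 = 0.7385

p = 0.7385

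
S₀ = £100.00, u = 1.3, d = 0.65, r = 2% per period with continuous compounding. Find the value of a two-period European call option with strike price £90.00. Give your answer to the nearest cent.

Risk-neutral probability p = (e^0.02 − 0.65)/(1.3 − 0.65) = 0.3702/0.6500 = 0.5695
Terminal stock prices: S_uu = 169, S_ud = 84.5, S_dd = 42.25
Terminal payoffs (S − K): max(79, 0) = 79, max(-5.5, 0) = 0, max(-47.75, 0) = 0
Node u (S = 130): V_u = e^(−0.02)·[0.5695·79.0000 + 0.4305·0.0000] = 44.1028
Node d (S = 65): V_d = e^(−0.02)·[0.5695·0.0000 + 0.4305·0.0000] = 0.0000
Node 0 (S = 100): V_0 = e^(−0.02)·[0.5695·44.1028 + 0.4305·0.0000] = 24.6209

£24.62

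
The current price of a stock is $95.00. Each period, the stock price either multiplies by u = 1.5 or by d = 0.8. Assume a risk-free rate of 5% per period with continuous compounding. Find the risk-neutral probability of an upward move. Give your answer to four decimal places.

p = 0.3590

Risk-neutral probability p = (e^0.05 − 0.8)/(1.5 − 0.8) = 0.2513/0.7000 = 0.3590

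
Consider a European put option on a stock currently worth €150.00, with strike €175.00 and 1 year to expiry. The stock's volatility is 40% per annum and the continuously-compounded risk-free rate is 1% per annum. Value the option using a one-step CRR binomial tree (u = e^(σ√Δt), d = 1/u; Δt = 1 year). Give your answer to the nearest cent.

CRR parameters: u = e^(σ√Δt) = e^(0.4·√1) = 1.4918, d = 1/u = 0.6703
Per-period rate: rΔt = 0.01·1 = 0.01, so R = e^0.01 = 1.0101
Risk-neutral probability p = (e^0.01 − 0.6703)/(1.4918 − 0.6703) = 0.3397/0.8215 = 0.4135
Terminal stock prices: S_u = 223.8, S_d = 100.5
Terminal payoffs (K − S): max(-48.77, 0) = 0, max(74.45, 0) = 74.45
Node 0 (S = 150): V_0 = e^(−0.01)·[0.4135·0.0000 + 0.5865·74.4520] = 43.2282

€43.23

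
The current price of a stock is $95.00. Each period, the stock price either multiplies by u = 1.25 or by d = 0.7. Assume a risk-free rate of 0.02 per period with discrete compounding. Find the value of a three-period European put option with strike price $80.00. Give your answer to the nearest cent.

Risk-neutral probability p = (1 + 0.02 − 0.7)/(1.25 − 0.7) = 0.3200/0.5500 = 0.5818
Terminal stock prices: S_uuu = 185.5, S_uud = 103.9, S_udd = 58.19, S_ddd = 32.58
Terminal payoffs (K − S): max(-105.5, 0) = 0, max(-23.91, 0) = 0, max(21.81, 0) = 21.81, max(47.42, 0) = 47.42
Node uu (S = 148.4): V_uu = 1/1.02·[0.5818·0.0000 + 0.4182·0.0000] = 0.0000
Node ud (S = 83.12): V_ud = 1/1.02·[0.5818·0.0000 + 0.4182·21.8125] = 8.9427
Node dd (S = 46.55): V_dd = 1/1.02·[0.5818·21.8125 + 0.4182·47.4150] = 31.8814
Node u (S = 118.8): V_u = 1/1.02·[0.5818·0.0000 + 0.4182·8.9427] = 3.6664
Node d (S = 66.5): V_d = 1/1.02·[0.5818·8.9427 + 0.4182·31.8814] = 18.1718
Node 0 (S = 95): V_0 = 1/1.02·[0.5818·3.6664 + 0.4182·18.1718] = 9.5415

$9.54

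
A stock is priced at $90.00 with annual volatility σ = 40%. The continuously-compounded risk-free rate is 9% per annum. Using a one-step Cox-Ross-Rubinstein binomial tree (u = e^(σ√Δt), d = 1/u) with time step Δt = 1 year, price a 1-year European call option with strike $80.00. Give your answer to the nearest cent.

$25.59

CRR parameters: u = e^(σ√Δt) = e^(0.4·√1) = 1.4918, d = 1/u = 0.6703
Per-period rate: rΔt = 0.09·1 = 0.09, so R = e^0.09 = 1.0942
Risk-neutral probability p = (e^0.09 − 0.6703)/(1.4918 − 0.6703) = 0.4239/0.8215 = 0.5159
Terminal stock prices: S_u = 134.3, S_d = 60.33
Terminal payoffs (S − K): max(54.26, 0) = 54.26, max(-19.67, 0) = 0
Node 0 (S = 90): V_0 = e^(−0.09)·[0.5159·54.2642 + 0.4841·0.0000] = 25.5878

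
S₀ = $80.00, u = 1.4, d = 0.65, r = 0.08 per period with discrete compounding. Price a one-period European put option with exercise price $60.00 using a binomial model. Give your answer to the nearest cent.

Risk-neutral probability p = (1 + 0.08 − 0.65)/(1.4 − 0.65) = 0.4300/0.7500 = 0.5733
Terminal stock prices: S_u = 112, S_d = 52
Terminal payoffs (K − S): max(-52, 0) = 0, max(8, 0) = 8
Node 0 (S = 80): V_0 = 1/1.08·[0.5733·0.0000 + 0.4267·8.0000] = 3.1605

$3.16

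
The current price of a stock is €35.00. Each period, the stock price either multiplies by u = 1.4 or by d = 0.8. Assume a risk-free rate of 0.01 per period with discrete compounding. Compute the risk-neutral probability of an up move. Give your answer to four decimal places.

Risk-neutral probability p = (1 + 0.01 − 0.8)/(1.4 − 0.8) = 0.2100/0.6000 = 0.3500

p = 0.3500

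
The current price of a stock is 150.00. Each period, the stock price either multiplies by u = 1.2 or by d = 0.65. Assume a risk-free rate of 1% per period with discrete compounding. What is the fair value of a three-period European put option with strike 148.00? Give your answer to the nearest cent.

23.91

Risk-neutral probability p = (1 + 0.01 − 0.65)/(1.2 − 0.65) = 0.3600/0.5500 = 0.6545
Terminal stock prices: S_uuu = 259.2, S_uud = 140.4, S_udd = 76.05, S_ddd = 41.19
Terminal payoffs (K − S): max(-111.2, 0) = 0, max(7.6, 0) = 7.6, max(71.95, 0) = 71.95, max(106.8, 0) = 106.8
Node uu (S = 216): V_uu = 1/1.01·[0.6545·0.0000 + 0.3455·7.6000] = 2.5995
Node ud (S = 117): V_ud = 1/1.01·[0.6545·7.6000 + 0.3455·71.9500] = 29.5347
Node dd (S = 63.38): V_dd = 1/1.01·[0.6545·71.9500 + 0.3455·106.8063] = 83.1597
Node u (S = 180): V_u = 1/1.01·[0.6545·2.5995 + 0.3455·29.5347] = 11.7865
Node d (S = 97.5): V_d = 1/1.01·[0.6545·29.5347 + 0.3455·83.1597] = 47.5838
Node 0 (S = 150): V_0 = 1/1.01·[0.6545·11.7865 + 0.3455·47.5838] = 23.9137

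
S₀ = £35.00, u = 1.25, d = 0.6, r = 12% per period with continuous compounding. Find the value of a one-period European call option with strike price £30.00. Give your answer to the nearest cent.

Risk-neutral probability p = (e^0.12 − 0.6)/(1.25 − 0.6) = 0.5275/0.6500 = 0.8115
Terminal stock prices: S_u = 43.75, S_d = 21
Terminal payoffs (S − K): max(13.75, 0) = 13.75, max(-9, 0) = 0
Node 0 (S = 35): V_0 = e^(−0.12)·[0.8115·13.7500 + 0.1885·0.0000] = 9.8968

£9.90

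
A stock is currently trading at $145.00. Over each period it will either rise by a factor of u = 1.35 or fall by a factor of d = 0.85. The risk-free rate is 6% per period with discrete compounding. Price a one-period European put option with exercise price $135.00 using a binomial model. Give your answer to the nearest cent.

Risk-neutral probability p = (1 + 0.06 − 0.85)/(1.35 − 0.85) = 0.2100/0.5000 = 0.4200
Terminal stock prices: S_u = 195.8, S_d = 123.2
Terminal payoffs (K − S): max(-60.75, 0) = 0, max(11.75, 0) = 11.75
Node 0 (S = 145): V_0 = 1/1.06·[0.4200·0.0000 + 0.5800·11.7500] = 6.4292

$6.43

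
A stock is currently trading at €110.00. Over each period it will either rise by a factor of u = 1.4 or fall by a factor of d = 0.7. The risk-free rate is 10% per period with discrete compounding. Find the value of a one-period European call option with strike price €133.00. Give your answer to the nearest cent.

€10.91

Risk-neutral probability p = (1 + 0.1 − 0.7)/(1.4 − 0.7) = 0.4000/0.7000 = 0.5714
Terminal stock prices: S_u = 154, S_d = 77
Terminal payoffs (S − K): max(21, 0) = 21, max(-56, 0) = 0
Node 0 (S = 110): V_0 = 1/1.1·[0.5714·21.0000 + 0.4286·0.0000] = 10.9091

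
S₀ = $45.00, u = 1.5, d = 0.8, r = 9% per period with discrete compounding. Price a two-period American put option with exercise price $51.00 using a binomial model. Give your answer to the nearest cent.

$8.06

Risk-neutral probability p = (1 + 0.09 − 0.8)/(1.5 − 0.8) = 0.2900/0.7000 = 0.4143
Terminal stock prices: S_uu = 101.2, S_ud = 54, S_dd = 28.8
Terminal payoffs (K − S): max(-50.25, 0) = 0, max(-3, 0) = 0, max(22.2, 0) = 22.2
Node u (S = 67.5): continuation = 1/1.09·[0.4143·0.0000 + 0.5857·0.0000] = 0.0000; exercise value = 0.0000 ≤ continuation, so V_u = 0.0000
Node d (S = 36): continuation = 1/1.09·[0.4143·0.0000 + 0.5857·22.2000] = 11.9292; exercise value = 15.0000 > continuation, so V_d = 15.0000 (exercise)
Node 0 (S = 45): continuation = 1/1.09·[0.4143·0.0000 + 0.5857·15.0000] = 8.0603; exercise value = 6.0000 ≤ continuation, so V_0 = 8.0603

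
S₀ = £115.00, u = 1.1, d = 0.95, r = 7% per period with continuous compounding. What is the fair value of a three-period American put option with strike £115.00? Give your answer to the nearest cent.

Risk-neutral probability p = (e^0.07 − 0.95)/(1.1 − 0.95) = 0.1225/0.1500 = 0.8167
Terminal stock prices: S_uuu = 153.1, S_uud = 132.2, S_udd = 114.2, S_ddd = 98.6
Terminal payoffs (K − S): max(-38.07, 0) = 0, max(-17.19, 0) = 0, max(0.8337, 0) = 0.8337, max(16.4, 0) = 16.4
Node uu (S = 139.2): continuation = e^(−0.07)·[0.8167·0.0000 + 0.1833·0.0000] = 0.0000; exercise value = 0.0000 ≤ continuation, so V_uu = 0.0000
Node ud (S = 120.2): continuation = e^(−0.07)·[0.8167·0.0000 + 0.1833·0.8337] = 0.1425; exercise value = 0.0000 ≤ continuation, so V_ud = 0.1425
Node dd (S = 103.8): continuation = e^(−0.07)·[0.8167·0.8337 + 0.1833·16.4019] = 3.4378; exercise value = 11.2125 > continuation, so V_dd = 11.2125 (exercise)
Node u (S = 126.5): continuation = e^(−0.07)·[0.8167·0.0000 + 0.1833·0.1425] = 0.0243; exercise value = 0.0000 ≤ continuation, so V_u = 0.0243
Node d (S = 109.2): continuation = e^(−0.07)·[0.8167·0.1425 + 0.1833·11.2125] = 2.0246; exercise value = 5.7500 > continuation, so V_d = 5.7500 (exercise)
Node 0 (S = 115): continuation = e^(−0.07)·[0.8167·0.0243 + 0.1833·5.7500] = 1.0011; exercise value = 0.0000 ≤ continuation, so V_0 = 1.0011

£1.00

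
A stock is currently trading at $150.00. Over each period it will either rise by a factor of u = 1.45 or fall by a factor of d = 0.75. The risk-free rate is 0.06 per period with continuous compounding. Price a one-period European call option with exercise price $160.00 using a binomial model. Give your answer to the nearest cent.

Risk-neutral probability p = (e^0.06 − 0.75)/(1.45 − 0.75) = 0.3118/0.7000 = 0.4455
Terminal stock prices: S_u = 217.5, S_d = 112.5
Terminal payoffs (S − K): max(57.5, 0) = 57.5, max(-47.5, 0) = 0
Node 0 (S = 150): V_0 = e^(−0.06)·[0.4455·57.5000 + 0.5545·0.0000] = 24.1234

$24.12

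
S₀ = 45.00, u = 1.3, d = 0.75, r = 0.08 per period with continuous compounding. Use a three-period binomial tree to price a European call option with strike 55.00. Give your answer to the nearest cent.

Risk-neutral probability p = (e^0.08 − 0.75)/(1.3 − 0.75) = 0.3333/0.5500 = 0.6060
Terminal stock prices: S_uuu = 98.87, S_uud = 57.04, S_udd = 32.91, S_ddd = 18.98
Terminal payoffs (S − K): max(43.87, 0) = 43.87, max(2.038, 0) = 2.038, max(-22.09, 0) = 0, max(-36.02, 0) = 0
Node uu (S = 76.05): V_uu = e^(−0.08)·[0.6060·43.8650 + 0.3940·2.0375] = 25.2786
Node ud (S = 43.88): V_ud = e^(−0.08)·[0.6060·2.0375 + 0.3940·0.0000] = 1.1398
Node dd (S = 25.31): V_dd = e^(−0.08)·[0.6060·0.0000 + 0.3940·0.0000] = 0.0000
Node u (S = 58.5): V_u = e^(−0.08)·[0.6060·25.2786 + 0.3940·1.1398] = 14.5551
Node d (S = 33.75): V_d = e^(−0.08)·[0.6060·1.1398 + 0.3940·0.0000] = 0.6376
Node 0 (S = 45): V_0 = e^(−0.08)·[0.6060·14.5551 + 0.3940·0.6376] = 8.3738

8.37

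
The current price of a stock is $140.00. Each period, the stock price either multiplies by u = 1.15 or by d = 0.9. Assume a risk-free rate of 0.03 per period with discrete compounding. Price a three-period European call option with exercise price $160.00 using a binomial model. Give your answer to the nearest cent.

$9.17

Risk-neutral probability p = (1 + 0.03 − 0.9)/(1.15 − 0.9) = 0.1300/0.2500 = 0.5200
Terminal stock prices: S_uuu = 212.9, S_uud = 166.6, S_udd = 130.4, S_ddd = 102.1
Terminal payoffs (S − K): max(52.92, 0) = 52.92, max(6.635, 0) = 6.635, max(-29.59, 0) = 0, max(-57.94, 0) = 0
Node uu (S = 185.1): V_uu = 1/1.03·[0.5200·52.9225 + 0.4800·6.6350] = 29.8102
Node ud (S = 144.9): V_ud = 1/1.03·[0.5200·6.6350 + 0.4800·0.0000] = 3.3497
Node dd (S = 113.4): V_dd = 1/1.03·[0.5200·0.0000 + 0.4800·0.0000] = 0.0000
Node u (S = 161): V_u = 1/1.03·[0.5200·29.8102 + 0.4800·3.3497] = 16.6108
Node d (S = 126): V_d = 1/1.03·[0.5200·3.3497 + 0.4800·0.0000] = 1.6911
Node 0 (S = 140): V_0 = 1/1.03·[0.5200·16.6108 + 0.4800·1.6911] = 9.1741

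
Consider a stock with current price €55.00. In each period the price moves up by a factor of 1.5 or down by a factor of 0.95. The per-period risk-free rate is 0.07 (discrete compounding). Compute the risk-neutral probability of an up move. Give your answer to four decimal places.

Risk-neutral probability p = (1 + 0.07 − 0.95)/(1.5 − 0.95) = 0.1200/0.5500 = 0.2182

p = 0.2182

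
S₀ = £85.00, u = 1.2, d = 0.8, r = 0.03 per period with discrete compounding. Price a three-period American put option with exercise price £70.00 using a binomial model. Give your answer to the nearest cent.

£3.55

Risk-neutral probability p = (1 + 0.03 − 0.8)/(1.2 − 0.8) = 0.2300/0.4000 = 0.5750
Terminal stock prices: S_uuu = 146.9, S_uud = 97.92, S_udd = 65.28, S_ddd = 43.52
Terminal payoffs (K − S): max(-76.88, 0) = 0, max(-27.92, 0) = 0, max(4.72, 0) = 4.72, max(26.48, 0) = 26.48
Node uu (S = 122.4): continuation = 1/1.03·[0.5750·0.0000 + 0.4250·0.0000] = 0.0000; exercise value = 0.0000 ≤ continuation, so V_uu = 0.0000
Node ud (S = 81.6): continuation = 1/1.03·[0.5750·0.0000 + 0.4250·4.7200] = 1.9476; exercise value = 0.0000 ≤ continuation, so V_ud = 1.9476
Node dd (S = 54.4): continuation = 1/1.03·[0.5750·4.7200 + 0.4250·26.4800] = 13.5612; exercise value = 15.6000 > continuation, so V_dd = 15.6000 (exercise)
Node u (S = 102): continuation = 1/1.03·[0.5750·0.0000 + 0.4250·1.9476] = 0.8036; exercise value = 0.0000 ≤ continuation, so V_u = 0.8036
Node d (S = 68): continuation = 1/1.03·[0.5750·1.9476 + 0.4250·15.6000] = 7.5241; exercise value = 2.0000 ≤ continuation, so V_d = 7.5241
Node 0 (S = 85): continuation = 1/1.03·[0.5750·0.8036 + 0.4250·7.5241] = 3.5532; exercise value = 0.0000 ≤ continuation, so V_0 = 3.5532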